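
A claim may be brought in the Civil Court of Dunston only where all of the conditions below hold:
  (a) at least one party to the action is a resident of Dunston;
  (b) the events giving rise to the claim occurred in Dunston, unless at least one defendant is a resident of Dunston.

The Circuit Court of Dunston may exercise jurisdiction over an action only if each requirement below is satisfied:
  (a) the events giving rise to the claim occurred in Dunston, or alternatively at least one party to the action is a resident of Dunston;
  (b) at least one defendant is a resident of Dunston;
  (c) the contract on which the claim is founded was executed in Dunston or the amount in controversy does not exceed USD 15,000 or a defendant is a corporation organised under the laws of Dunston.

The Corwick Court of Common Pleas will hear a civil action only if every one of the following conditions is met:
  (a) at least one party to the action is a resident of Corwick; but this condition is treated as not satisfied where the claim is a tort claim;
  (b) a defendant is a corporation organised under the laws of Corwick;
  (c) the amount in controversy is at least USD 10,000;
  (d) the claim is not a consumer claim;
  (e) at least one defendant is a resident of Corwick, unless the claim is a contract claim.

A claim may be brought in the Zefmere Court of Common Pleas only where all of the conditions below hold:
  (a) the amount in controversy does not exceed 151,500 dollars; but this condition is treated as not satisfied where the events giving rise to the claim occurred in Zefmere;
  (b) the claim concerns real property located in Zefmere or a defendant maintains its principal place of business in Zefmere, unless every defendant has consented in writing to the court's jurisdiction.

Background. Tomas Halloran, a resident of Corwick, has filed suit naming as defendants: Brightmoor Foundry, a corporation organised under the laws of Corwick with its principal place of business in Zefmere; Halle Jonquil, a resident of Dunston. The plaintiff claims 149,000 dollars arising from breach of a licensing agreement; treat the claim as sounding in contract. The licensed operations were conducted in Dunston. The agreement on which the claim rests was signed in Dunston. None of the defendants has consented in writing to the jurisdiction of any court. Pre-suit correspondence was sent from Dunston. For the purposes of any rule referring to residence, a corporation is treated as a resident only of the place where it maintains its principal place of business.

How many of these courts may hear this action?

4

The Civil Court of Dunston:
  (a) Halle Jonquil resides in Dunston. Satisfied.
  (b) The operative events occurred in Dunston. Met.
  → Every requirement is satisfied — jurisdiction.
The Circuit Court of Dunston:
  (a) The operative events occurred in Dunston, which satisfies one of the alternatives. Satisfied.
  (b) Halle Jonquil resides in Dunston. Satisfied.
  (c) The contract was executed in Dunston, which satisfies one of the alternatives. Satisfied.
  → The court has jurisdiction.
The Corwick Court of Common Pleas:
  (a) Tomas Halloran resides in Corwick. The exception is not triggered, since the claim is a contract claim, not a tort claim. Met.
  (b) Brightmoor Foundry is organised under the laws of Corwick. Satisfied.
  (c) The amount in controversy is 149,000 dollars, which meets the USD 10,000 floor. Satisfied.
  (d) The claim is a contract claim, not a consumer claim. Met.
  (e) No defendant resides in Corwick (they reside in Zefmere, Dunston). However, the claim is a contract claim, so the 'unless' proviso supplies this condition. Satisfied.
  → All conditions met; jurisdiction exists.
The Zefmere Court of Common Pleas:
  (a) The amount in controversy is USD 149,000, within the USD 151,500 ceiling. And the carve-out is inapplicable — the operative events occurred in Dunston, not Zefmere. Condition met.
  (b) Brightmoor Foundry has its principal place of business in Zefmere, so one alternative holds. Satisfied.
  → All conditions met; jurisdiction exists.
Courts with jurisdiction: the Civil Court of Dunston, the Circuit Court of Dunston, the Corwick Court of Common Pleas, the Zefmere Court of Common Pleas — 4 in total.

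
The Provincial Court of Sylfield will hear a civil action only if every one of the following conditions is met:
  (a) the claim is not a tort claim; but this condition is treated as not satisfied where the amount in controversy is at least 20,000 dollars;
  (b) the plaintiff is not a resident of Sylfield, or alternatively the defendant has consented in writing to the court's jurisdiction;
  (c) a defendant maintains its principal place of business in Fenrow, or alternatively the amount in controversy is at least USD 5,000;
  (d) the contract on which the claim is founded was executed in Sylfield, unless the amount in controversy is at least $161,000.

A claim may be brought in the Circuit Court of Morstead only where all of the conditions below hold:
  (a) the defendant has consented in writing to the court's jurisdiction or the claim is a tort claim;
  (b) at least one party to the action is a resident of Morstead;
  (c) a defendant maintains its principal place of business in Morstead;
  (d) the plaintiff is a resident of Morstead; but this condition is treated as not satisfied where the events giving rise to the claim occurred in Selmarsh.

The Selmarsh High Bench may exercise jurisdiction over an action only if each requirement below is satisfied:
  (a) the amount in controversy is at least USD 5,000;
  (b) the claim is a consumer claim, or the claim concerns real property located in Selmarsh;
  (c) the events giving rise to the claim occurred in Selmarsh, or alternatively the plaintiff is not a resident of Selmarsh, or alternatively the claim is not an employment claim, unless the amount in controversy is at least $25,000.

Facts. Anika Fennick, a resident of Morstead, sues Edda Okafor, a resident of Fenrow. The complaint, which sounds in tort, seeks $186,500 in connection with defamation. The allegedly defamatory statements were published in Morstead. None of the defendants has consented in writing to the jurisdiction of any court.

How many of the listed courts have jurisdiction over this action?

0

The Provincial Court of Sylfield:
  (a) The claim is a tort claim. Fails.
  (b) The plaintiff resides in Morstead, which is not Sylfield, which satisfies one of the alternatives. Satisfied.
  (c) The amount in controversy is $186,500, which meets the 5,000 dollars floor, so one alternative holds. Satisfied.
  (d) No contract (and hence no place of execution) is alleged. The proviso rescues it, though: the amount in controversy is USD 186,500, which meets the 161,000 dollars floor. Condition met.
  → At least one condition fails; no jurisdiction.
The Circuit Court of Morstead:
  (a) The claim is a tort claim, which satisfies one of the alternatives. Condition met.
  (b) Anika Fennick resides in Morstead. Condition met.
  (c) No defendant is a corporation. Not satisfied.
  (d) The plaintiff resides in Morstead. The carve-out does not apply: the operative events occurred in Morstead, not Selmarsh. Met.
  → No jurisdiction.
The Selmarsh High Bench:
  (a) The amount in controversy is $186,500, which meets the USD 5,000 floor. Satisfied.
  (b) The claim is a tort claim, not a consumer claim; the claim does not concern real property — none of the alternatives is met. Fails.
  (c) The plaintiff resides in Morstead, which is not Selmarsh, so this disjunct is met. Satisfied.
  → Not every requirement is met — no jurisdiction.
No court satisfies all of its conditions.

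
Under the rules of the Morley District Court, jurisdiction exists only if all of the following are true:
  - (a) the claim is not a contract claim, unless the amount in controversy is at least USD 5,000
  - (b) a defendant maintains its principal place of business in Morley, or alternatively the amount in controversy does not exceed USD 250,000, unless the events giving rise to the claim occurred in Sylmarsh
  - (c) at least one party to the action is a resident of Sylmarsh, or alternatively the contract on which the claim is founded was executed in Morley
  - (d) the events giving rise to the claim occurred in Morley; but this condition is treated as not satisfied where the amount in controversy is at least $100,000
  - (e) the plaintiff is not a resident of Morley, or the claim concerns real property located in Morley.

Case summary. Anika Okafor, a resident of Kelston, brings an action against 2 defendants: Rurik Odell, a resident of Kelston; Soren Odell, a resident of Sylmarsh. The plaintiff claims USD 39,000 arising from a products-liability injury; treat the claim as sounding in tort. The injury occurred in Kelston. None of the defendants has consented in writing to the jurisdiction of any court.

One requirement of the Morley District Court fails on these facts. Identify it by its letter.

The Morley District Court:
  (a) The claim is a tort claim, not a contract claim. Condition met.
  (b) The amount in controversy is USD 39,000, within the $250,000 ceiling, which satisfies one of the alternatives. Met.
  (c) Soren Odell resides in Sylmarsh, so this disjunct is met. Condition met.
  (d) The operative events occurred in Kelston, not Morley. Fails.
  (e) The plaintiff resides in Kelston, which is not Morley, so this disjunct is met. Satisfied.
Only condition (d) fails.

(d)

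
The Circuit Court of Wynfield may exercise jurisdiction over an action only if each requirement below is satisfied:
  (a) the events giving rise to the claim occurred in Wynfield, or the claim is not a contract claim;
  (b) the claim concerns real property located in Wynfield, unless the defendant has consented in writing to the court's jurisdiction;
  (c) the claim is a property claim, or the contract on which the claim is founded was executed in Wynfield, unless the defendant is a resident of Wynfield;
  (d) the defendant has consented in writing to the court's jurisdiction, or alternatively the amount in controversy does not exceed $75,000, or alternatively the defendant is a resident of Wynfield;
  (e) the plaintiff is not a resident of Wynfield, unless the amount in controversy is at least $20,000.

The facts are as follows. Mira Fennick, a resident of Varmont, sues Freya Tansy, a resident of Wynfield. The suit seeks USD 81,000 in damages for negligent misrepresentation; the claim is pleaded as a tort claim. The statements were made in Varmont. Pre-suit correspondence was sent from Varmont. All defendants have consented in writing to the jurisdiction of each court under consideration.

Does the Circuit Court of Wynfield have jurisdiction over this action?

The Circuit Court of Wynfield:
  (a) The claim is a tort claim, not a contract claim, which satisfies one of the alternatives. Satisfied.
  (b) The claim does not concern real property. But every defendant has filed written consent, and the 'unless' clause therefore excuses the requirement. Met.
  (c) The claim is a tort claim, not a property claim; no contract (and hence no place of execution) is alleged — every alternative fails. However, the defendant resides in Wynfield, so the 'unless' proviso supplies this condition. Met.
  (d) Every defendant has filed written consent, which satisfies one of the alternatives. Met.
  (e) The plaintiff resides in Varmont, which is not Wynfield. Met.
  → Every requirement is satisfied — jurisdiction.

Yes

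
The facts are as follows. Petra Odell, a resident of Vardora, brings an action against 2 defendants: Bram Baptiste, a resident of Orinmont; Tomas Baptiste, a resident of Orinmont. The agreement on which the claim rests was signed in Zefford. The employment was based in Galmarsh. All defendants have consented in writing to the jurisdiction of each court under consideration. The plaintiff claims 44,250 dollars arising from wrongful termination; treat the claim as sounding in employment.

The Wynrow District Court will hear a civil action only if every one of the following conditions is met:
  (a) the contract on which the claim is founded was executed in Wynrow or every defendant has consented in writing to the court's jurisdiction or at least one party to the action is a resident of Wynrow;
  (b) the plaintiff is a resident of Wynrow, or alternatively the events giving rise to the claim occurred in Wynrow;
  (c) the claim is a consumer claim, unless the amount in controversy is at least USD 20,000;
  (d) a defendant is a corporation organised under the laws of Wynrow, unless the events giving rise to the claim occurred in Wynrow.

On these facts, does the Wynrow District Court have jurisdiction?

The Wynrow District Court:
  (a) Every defendant has filed written consent — that alternative is enough. Met.
  (b) The plaintiff resides in Vardora, not Wynrow; the operative events occurred in Galmarsh, not Wynrow — no alternative holds. Not satisfied.
  (c) The claim is an employment claim, not a consumer claim. However, the amount in controversy is 44,250 dollars, which meets the USD 20,000 floor, so the 'unless' proviso supplies this condition. Satisfied.
  (d) No defendant is a corporation. And the operative events occurred in Galmarsh, not Wynrow, so the proviso does not save it. Fails.
  → The court lacks jurisdiction.

No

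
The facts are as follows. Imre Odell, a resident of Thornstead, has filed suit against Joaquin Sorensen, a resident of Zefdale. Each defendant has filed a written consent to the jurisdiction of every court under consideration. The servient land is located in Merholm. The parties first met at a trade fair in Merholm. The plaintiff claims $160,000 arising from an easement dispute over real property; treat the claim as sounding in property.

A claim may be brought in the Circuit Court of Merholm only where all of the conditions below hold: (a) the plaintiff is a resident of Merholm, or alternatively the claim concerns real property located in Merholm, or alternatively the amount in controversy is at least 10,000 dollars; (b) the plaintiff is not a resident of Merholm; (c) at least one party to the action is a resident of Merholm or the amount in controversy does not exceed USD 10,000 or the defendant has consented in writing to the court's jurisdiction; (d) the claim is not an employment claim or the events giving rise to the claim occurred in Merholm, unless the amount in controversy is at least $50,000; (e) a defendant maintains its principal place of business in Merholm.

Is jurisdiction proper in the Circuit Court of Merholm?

No

The Circuit Court of Merholm:
  (a) The property lies in Merholm, which satisfies one of the alternatives. Met.
  (b) The plaintiff resides in Thornstead, which is not Merholm. Satisfied.
  (c) Every defendant has filed written consent, so this disjunct is met. Met.
  (d) The claim is a property claim, not an employment claim, so this disjunct is met. Satisfied.
  (e) No defendant is a corporation. Condition not met.
  → The court lacks jurisdiction.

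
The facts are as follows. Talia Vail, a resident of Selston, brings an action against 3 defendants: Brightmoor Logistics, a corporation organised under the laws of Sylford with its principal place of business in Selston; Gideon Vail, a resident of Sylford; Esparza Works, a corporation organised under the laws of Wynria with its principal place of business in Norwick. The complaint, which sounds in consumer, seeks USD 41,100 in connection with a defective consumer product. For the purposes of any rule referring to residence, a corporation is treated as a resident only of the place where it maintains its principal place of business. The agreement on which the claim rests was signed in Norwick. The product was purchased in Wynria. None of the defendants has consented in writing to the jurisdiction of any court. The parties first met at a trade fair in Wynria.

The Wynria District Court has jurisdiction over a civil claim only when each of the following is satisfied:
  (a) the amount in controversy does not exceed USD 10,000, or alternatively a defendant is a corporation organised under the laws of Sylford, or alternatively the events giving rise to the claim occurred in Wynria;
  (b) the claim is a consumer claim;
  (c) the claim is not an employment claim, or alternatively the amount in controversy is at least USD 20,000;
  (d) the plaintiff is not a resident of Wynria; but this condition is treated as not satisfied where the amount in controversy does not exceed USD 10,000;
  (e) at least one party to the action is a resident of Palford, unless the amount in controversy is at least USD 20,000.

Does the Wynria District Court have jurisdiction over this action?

The Wynria District Court:
  (a) Brightmoor Logistics is organised under the laws of Sylford, so one alternative holds. Met.
  (b) The claim is a consumer claim. Satisfied.
  (c) The claim is a consumer claim, not an employment claim, so this disjunct is met. Met.
  (d) The plaintiff resides in Selston, which is not Wynria. The carve-out does not apply: the amount in controversy is USD 41,100, above the $10,000 ceiling. Satisfied.
  (e) No party resides in Palford. However, the amount in controversy is 41,100 dollars, which meets the USD 20,000 floor, so the 'unless' proviso supplies this condition. Met.
  → The court has jurisdiction.

Yes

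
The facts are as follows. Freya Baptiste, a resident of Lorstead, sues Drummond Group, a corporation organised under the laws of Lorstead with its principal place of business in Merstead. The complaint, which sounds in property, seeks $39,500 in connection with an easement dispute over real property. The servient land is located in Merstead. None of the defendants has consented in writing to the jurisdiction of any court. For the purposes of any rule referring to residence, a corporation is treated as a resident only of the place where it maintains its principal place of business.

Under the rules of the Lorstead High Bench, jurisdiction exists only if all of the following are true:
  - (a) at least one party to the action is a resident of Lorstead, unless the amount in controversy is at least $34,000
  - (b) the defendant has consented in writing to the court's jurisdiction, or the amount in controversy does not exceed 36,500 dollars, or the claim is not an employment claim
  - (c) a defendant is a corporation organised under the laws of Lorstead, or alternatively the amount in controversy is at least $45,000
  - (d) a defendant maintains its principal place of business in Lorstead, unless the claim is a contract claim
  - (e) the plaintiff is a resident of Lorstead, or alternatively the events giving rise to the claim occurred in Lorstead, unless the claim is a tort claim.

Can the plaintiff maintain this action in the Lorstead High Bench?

No

The Lorstead High Bench:
  (a) Freya Baptiste resides in Lorstead. Met.
  (b) The claim is a property claim, not an employment claim, so this disjunct is met. Satisfied.
  (c) Drummond Group is organised under the laws of Lorstead — that alternative is enough. Met.
  (d) The corporate defendant(s) have their principal place of business in Merstead, not Lorstead. Nor does the 'unless' clause help: the claim is a property claim, not a contract claim. Not satisfied.
  (e) The plaintiff resides in Lorstead, so one alternative holds. Met.
  → At least one condition fails; no jurisdiction.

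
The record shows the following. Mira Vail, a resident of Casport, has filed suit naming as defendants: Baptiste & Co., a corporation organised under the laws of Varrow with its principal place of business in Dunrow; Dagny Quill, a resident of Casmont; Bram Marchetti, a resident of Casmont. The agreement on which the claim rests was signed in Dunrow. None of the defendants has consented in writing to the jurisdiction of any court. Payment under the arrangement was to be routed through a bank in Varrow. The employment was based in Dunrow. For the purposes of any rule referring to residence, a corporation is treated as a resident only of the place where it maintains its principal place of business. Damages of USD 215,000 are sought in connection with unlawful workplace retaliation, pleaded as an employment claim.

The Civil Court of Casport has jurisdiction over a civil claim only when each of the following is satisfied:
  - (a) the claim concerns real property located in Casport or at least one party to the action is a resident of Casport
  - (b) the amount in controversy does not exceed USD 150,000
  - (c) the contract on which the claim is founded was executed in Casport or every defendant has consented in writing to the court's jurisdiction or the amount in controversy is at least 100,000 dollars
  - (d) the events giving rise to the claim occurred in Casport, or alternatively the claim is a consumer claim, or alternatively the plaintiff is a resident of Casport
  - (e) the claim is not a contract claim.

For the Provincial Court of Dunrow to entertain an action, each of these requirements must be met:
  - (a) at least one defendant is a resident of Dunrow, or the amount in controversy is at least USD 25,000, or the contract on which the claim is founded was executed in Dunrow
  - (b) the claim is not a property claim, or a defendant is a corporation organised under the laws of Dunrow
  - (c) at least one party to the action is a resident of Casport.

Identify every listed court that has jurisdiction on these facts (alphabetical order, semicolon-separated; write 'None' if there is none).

the Provincial Court of Dunrow

The Civil Court of Casport:
  (a) Mira Vail resides in Casport — that alternative is enough. Condition met.
  (b) The amount in controversy is $215,000, above the 150,000 dollars ceiling. Not satisfied.
  (c) The amount in controversy is USD 215,000, which meets the $100,000 floor — that alternative is enough. Satisfied.
  (d) The plaintiff resides in Casport — that alternative is enough. Satisfied.
  (e) The claim is an employment claim, not a contract claim. Met.
  → Not every requirement is met — no jurisdiction.
The Provincial Court of Dunrow:
  (a) Baptiste & Co. resides in Dunrow, which satisfies one of the alternatives. Met.
  (b) The claim is an employment claim, not a property claim — that alternative is enough. Satisfied.
  (c) Mira Vail resides in Casport. Satisfied.
  → The court has jurisdiction.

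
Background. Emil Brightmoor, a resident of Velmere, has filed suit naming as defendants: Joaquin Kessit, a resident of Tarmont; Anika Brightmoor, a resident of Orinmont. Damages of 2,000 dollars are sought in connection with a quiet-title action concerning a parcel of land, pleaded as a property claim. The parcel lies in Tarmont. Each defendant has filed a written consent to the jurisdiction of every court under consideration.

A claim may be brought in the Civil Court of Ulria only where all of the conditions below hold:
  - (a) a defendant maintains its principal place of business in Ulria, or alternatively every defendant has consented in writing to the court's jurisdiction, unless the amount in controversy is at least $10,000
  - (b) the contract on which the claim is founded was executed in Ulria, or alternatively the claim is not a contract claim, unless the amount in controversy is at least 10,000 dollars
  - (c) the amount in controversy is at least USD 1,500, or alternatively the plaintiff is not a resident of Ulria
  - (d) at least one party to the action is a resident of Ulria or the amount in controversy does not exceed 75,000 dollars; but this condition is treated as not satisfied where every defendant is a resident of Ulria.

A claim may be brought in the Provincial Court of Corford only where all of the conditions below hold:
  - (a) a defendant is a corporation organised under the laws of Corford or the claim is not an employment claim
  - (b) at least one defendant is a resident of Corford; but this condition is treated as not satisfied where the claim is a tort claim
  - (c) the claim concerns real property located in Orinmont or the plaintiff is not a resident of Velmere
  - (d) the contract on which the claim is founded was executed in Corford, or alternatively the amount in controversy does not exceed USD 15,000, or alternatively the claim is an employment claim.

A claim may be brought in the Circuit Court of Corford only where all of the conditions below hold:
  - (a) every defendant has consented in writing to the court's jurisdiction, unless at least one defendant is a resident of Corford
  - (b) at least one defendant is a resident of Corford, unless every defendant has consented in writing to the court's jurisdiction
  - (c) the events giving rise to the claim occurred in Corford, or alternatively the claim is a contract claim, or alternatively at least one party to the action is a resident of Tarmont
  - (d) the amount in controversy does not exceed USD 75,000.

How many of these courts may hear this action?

The Civil Court of Ulria:
  (a) Every defendant has filed written consent, so this disjunct is met. Satisfied.
  (b) The claim is a property claim, not a contract claim, so one alternative holds. Met.
  (c) The amount in controversy is $2,000, which meets the $1,500 floor — that alternative is enough. Satisfied.
  (d) The amount in controversy is 2,000 dollars, within the $75,000 ceiling, so this disjunct is met. The exception is not triggered, since the defendants reside as follows — Joaquin Kessit in Tarmont, Anika Brightmoor in Orinmont — not all in Ulria. Met.
  → Every requirement is satisfied — jurisdiction.
The Provincial Court of Corford:
  (a) The claim is a property claim, not an employment claim, so this disjunct is met. Met.
  (b) No defendant resides in Corford (they reside in Tarmont, Orinmont). Condition not met.
  (c) The property lies in Tarmont, not Orinmont; the plaintiff resides in Velmere — none of the alternatives is met. Not satisfied.
  (d) The amount in controversy is $2,000, within the 15,000 dollars ceiling, which satisfies one of the alternatives. Met.
  → At least one condition fails; no jurisdiction.
The Circuit Court of Corford:
  (a) Every defendant has filed written consent. Satisfied.
  (b) No defendant resides in Corford (they reside in Tarmont, Orinmont). The proviso rescues it, though: every defendant has filed written consent. Met.
  (c) Joaquin Kessit resides in Tarmont, so one alternative holds. Condition met.
  (d) The amount in controversy is $2,000, within the $75,000 ceiling. Satisfied.
  → Every requirement is satisfied — jurisdiction.
Courts with jurisdiction: the Civil Court of Ulria, the Circuit Court of Corford — 2 in total.

2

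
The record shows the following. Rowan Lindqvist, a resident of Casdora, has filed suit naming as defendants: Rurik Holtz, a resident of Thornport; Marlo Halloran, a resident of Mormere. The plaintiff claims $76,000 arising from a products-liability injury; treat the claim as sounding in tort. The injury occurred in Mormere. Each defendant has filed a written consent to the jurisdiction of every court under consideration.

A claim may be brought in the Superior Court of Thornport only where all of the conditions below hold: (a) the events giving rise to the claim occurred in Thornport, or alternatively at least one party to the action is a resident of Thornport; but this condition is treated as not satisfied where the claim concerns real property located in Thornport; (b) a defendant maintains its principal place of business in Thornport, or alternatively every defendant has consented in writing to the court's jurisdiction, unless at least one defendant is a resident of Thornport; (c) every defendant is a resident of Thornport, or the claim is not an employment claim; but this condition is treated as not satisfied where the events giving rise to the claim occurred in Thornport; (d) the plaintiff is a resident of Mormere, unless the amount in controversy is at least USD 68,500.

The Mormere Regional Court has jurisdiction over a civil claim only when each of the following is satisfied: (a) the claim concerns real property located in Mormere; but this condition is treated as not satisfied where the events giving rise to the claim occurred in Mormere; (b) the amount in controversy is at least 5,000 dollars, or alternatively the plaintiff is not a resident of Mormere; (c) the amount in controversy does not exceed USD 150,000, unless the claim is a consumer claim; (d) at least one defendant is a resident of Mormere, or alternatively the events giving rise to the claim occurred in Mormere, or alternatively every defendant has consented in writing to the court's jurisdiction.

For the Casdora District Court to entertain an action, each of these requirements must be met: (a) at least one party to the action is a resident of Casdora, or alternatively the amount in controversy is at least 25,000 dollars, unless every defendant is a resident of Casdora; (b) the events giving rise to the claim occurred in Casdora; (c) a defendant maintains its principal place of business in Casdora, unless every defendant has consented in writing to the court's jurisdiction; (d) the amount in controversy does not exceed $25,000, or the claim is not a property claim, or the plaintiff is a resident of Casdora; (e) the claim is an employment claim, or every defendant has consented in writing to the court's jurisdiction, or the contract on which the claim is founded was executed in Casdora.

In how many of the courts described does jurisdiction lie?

1

The Superior Court of Thornport:
  (a) Rurik Holtz resides in Thornport — that alternative is enough. The exception is not triggered, since the claim does not concern real property. Met.
  (b) Every defendant has filed written consent, so this disjunct is met. Satisfied.
  (c) The claim is a tort claim, not an employment claim, so one alternative holds. The carve-out does not apply: the operative events occurred in Mormere, not Thornport. Condition met.
  (d) The plaintiff resides in Casdora, not Mormere. However, the amount in controversy is $76,000, which meets the USD 68,500 floor, so the 'unless' proviso supplies this condition. Condition met.
  → Every requirement is satisfied — jurisdiction.
The Mormere Regional Court:
  (a) The claim does not concern real property. Condition not met.
  (b) The amount in controversy is 76,000 dollars, which meets the $5,000 floor, so this disjunct is met. Met.
  (c) The amount in controversy is 76,000 dollars, within the $150,000 ceiling. Condition met.
  (d) Marlo Halloran resides in Mormere, which satisfies one of the alternatives. Condition met.
  → No jurisdiction.
The Casdora District Court:
  (a) Rowan Lindqvist resides in Casdora, so one alternative holds. Satisfied.
  (b) The operative events occurred in Mormere, not Casdora. Not met.
  (c) No defendant is a corporation. However, every defendant has filed written consent, so the 'unless' proviso supplies this condition. Satisfied.
  (d) The claim is a tort claim, not a property claim, which satisfies one of the alternatives. Met.
  (e) Every defendant has filed written consent, so this disjunct is met. Satisfied.
  → No jurisdiction.
Courts with jurisdiction: the Superior Court of Thornport — 1 in total.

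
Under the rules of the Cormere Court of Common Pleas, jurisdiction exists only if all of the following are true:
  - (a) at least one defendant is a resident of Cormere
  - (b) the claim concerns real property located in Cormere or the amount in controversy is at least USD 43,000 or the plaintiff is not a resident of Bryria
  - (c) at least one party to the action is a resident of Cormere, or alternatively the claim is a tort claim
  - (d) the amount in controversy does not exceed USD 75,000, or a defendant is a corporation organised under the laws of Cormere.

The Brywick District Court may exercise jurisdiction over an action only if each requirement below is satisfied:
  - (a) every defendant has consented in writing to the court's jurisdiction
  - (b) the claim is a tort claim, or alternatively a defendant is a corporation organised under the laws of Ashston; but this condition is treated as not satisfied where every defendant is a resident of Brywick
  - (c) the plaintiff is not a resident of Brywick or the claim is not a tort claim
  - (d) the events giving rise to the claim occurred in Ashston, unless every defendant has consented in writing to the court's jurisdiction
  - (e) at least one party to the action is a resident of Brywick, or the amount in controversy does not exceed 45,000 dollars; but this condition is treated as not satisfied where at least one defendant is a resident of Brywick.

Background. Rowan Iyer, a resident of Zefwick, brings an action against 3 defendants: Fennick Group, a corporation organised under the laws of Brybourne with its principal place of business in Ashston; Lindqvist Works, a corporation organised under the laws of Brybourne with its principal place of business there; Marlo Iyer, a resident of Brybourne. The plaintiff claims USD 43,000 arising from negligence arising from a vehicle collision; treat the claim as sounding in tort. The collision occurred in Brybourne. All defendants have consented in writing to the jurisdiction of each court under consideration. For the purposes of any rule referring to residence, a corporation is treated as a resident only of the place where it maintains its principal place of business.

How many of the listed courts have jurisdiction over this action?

1

The Cormere Court of Common Pleas:
  (a) No defendant resides in Cormere (they reside in Ashston, Brybourne, Brybourne). Not met.
  (b) The amount in controversy is $43,000, which meets the USD 43,000 floor, so this disjunct is met. Condition met.
  (c) The claim is a tort claim — that alternative is enough. Satisfied.
  (d) The amount in controversy is 43,000 dollars, within the USD 75,000 ceiling — that alternative is enough. Condition met.
  → No jurisdiction.
The Brywick District Court:
  (a) Every defendant has filed written consent. Condition met.
  (b) The claim is a tort claim — that alternative is enough. And the carve-out is inapplicable — the defendants reside as follows — Fennick Group in Ashston, Lindqvist Works in Brybourne, Marlo Iyer in Brybourne — not all in Brywick. Satisfied.
  (c) The plaintiff resides in Zefwick, which is not Brywick, so one alternative holds. Met.
  (d) The operative events occurred in Brybourne, not Ashston. But every defendant has filed written consent, and the 'unless' clause therefore excuses the requirement. Condition met.
  (e) The amount in controversy is USD 43,000, within the 45,000 dollars ceiling, so this disjunct is met. The exception is not triggered, since no defendant resides in Brywick (they reside in Ashston, Brybourne, Brybourne). Satisfied.
  → The court has jurisdiction.
Courts with jurisdiction: the Brywick District Court — 1 in total.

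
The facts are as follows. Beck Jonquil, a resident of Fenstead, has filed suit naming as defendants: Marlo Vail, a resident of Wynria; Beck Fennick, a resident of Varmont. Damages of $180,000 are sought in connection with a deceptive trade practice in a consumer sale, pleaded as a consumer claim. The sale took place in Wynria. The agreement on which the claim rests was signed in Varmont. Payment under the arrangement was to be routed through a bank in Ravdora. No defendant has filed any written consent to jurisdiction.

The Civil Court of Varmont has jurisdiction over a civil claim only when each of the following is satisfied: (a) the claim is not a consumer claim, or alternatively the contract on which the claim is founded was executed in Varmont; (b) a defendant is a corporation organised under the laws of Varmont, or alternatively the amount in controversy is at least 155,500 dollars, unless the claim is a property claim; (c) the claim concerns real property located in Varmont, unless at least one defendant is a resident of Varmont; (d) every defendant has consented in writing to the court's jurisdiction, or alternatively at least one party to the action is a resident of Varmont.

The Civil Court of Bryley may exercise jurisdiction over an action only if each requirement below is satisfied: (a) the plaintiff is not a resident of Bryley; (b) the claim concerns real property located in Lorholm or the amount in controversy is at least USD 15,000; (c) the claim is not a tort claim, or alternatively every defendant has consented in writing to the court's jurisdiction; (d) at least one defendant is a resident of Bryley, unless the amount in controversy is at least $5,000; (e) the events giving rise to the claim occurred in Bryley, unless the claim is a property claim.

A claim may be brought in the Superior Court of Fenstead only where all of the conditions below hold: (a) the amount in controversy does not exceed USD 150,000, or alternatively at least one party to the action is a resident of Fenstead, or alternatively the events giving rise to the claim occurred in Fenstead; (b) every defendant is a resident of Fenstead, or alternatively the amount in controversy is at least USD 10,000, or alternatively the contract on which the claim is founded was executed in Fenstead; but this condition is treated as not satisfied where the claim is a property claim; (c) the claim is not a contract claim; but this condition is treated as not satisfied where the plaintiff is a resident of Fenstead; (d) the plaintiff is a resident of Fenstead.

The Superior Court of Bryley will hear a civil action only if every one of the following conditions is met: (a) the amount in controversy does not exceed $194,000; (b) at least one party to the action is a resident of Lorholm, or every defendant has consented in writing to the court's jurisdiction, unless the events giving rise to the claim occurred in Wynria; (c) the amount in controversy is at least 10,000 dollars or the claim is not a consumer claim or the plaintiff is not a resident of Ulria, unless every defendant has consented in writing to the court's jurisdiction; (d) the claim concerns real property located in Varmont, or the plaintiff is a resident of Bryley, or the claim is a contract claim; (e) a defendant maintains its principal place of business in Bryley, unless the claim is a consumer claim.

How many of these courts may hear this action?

1

The Civil Court of Varmont:
  (a) The contract was executed in Varmont, so one alternative holds. Condition met.
  (b) The amount in controversy is $180,000, which meets the USD 155,500 floor, so one alternative holds. Met.
  (c) The claim does not concern real property. The proviso rescues it, though: Beck Fennick resides in Varmont. Condition met.
  (d) Beck Fennick resides in Varmont, so one alternative holds. Satisfied.
  → All conditions met; jurisdiction exists.
The Civil Court of Bryley:
  (a) The plaintiff resides in Fenstead, which is not Bryley. Condition met.
  (b) The amount in controversy is USD 180,000, which meets the $15,000 floor, so this disjunct is met. Condition met.
  (c) The claim is a consumer claim, not a tort claim, which satisfies one of the alternatives. Condition met.
  (d) No defendant resides in Bryley (they reside in Wynria, Varmont). However, the amount in controversy is USD 180,000, which meets the $5,000 floor, so the 'unless' proviso supplies this condition. Satisfied.
  (e) The operative events occurred in Wynria, not Bryley. And the claim is a consumer claim, not a property claim, so the proviso does not save it. Fails.
  → The court lacks jurisdiction.
The Superior Court of Fenstead:
  (a) Beck Jonquil resides in Fenstead, which satisfies one of the alternatives. Condition met.
  (b) The amount in controversy is 180,000 dollars, which meets the $10,000 floor — that alternative is enough. And the carve-out is inapplicable — the claim is a consumer claim, not a property claim. Satisfied.
  (c) The claim is a consumer claim, not a contract claim. However, the plaintiff resides in Fenstead, which falls within the stated exception and so defeats the condition. Fails.
  (d) The plaintiff resides in Fenstead. Condition met.
  → Not every requirement is met — no jurisdiction.
The Superior Court of Bryley:
  (a) The amount in controversy is $180,000, within the 194,000 dollars ceiling. Satisfied.
  (b) No party resides in Lorholm; no such written consent has been filed — no alternative holds. But the operative events occurred in Wynria, and the 'unless' clause therefore excuses the requirement. Satisfied.
  (c) The amount in controversy is USD 180,000, which meets the USD 10,000 floor — that alternative is enough. Satisfied.
  (d) The claim does not concern real property; the plaintiff resides in Fenstead, not Bryley; the claim is a consumer claim, not a contract claim — none of the alternatives is met. Not met.
  (e) No defendant is a corporation. The proviso rescues it, though: the claim is a consumer claim. Met.
  → No jurisdiction.
Courts with jurisdiction: the Civil Court of Varmont — 1 in total.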